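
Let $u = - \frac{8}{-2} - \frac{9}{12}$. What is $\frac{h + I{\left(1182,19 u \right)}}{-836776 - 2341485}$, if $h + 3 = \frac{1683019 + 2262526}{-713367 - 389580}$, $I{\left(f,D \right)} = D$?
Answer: $- \frac{243410365}{14021813740668} \approx -1.7359 \cdot 10^{-5}$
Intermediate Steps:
$u = \frac{13}{4}$ ($u = \left(-8\right) \left(- \frac{1}{2}\right) - \frac{3}{4} = 4 - \frac{3}{4} = \frac{13}{4} \approx 3.25$)
$h = - \frac{7254386}{1102947}$ ($h = -3 + \frac{1683019 + 2262526}{-713367 - 389580} = -3 + \frac{3945545}{-1102947} = -3 + 3945545 \left(- \frac{1}{1102947}\right) = -3 - \frac{3945545}{1102947} = - \frac{7254386}{1102947} \approx -6.5773$)
$\frac{h + I{\left(1182,19 u \right)}}{-836776 - 2341485} = \frac{- \frac{7254386}{1102947} + 19 \cdot \frac{13}{4}}{-836776 - 2341485} = \frac{- \frac{7254386}{1102947} + \frac{247}{4}}{-3178261} = \frac{243410365}{4411788} \left(- \frac{1}{3178261}\right) = - \frac{243410365}{14021813740668}$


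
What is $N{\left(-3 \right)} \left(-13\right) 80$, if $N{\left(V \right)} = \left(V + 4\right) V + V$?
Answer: $6240$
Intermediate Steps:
$N{\left(V \right)} = V + V \left(4 + V\right)$ ($N{\left(V \right)} = \left(4 + V\right) V + V = V \left(4 + V\right) + V = V + V \left(4 + V\right)$)
$N{\left(-3 \right)} \left(-13\right) 80 = - 3 \left(5 - 3\right) \left(-13\right) 80 = \left(-3\right) 2 \left(-13\right) 80 = \left(-6\right) \left(-13\right) 80 = 78 \cdot 80 = 6240$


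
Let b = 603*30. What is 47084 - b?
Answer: 28994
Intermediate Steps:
b = 18090
47084 - b = 47084 - 1*18090 = 47084 - 18090 = 28994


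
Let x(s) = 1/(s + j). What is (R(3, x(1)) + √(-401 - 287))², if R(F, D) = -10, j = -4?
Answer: -588 - 80*I*√43 ≈ -588.0 - 524.59*I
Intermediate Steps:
x(s) = 1/(-4 + s) (x(s) = 1/(s - 4) = 1/(-4 + s))
(R(3, x(1)) + √(-401 - 287))² = (-10 + √(-401 - 287))² = (-10 + √(-688))² = (-10 + 4*I*√43)²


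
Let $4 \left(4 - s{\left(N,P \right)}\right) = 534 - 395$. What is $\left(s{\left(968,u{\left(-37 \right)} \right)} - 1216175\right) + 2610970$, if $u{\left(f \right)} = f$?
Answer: $\frac{5579057}{4} \approx 1.3948 \cdot 10^{6}$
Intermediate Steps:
$s{\left(N,P \right)} = - \frac{123}{4}$ ($s{\left(N,P \right)} = 4 - \frac{534 - 395}{4} = 4 - \frac{139}{4} = - \frac{123}{4}$)
$\left(s{\left(968,u{\left(-37 \right)} \right)} - 1216175\right) + 2610970 = \left(- \frac{123}{4} - 1216175\right) + 2610970 = - \frac{4864823}{4} + 2610970 = \frac{5579057}{4}$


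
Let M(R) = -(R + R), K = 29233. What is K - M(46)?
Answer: 29325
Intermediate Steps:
M(R) = -2*R
K - M(46) = 29233 - (-2)*46 = 29233 - 1*(-92) = 29233 + 92 = 29325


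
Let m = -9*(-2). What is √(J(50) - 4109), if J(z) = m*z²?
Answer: √40891 ≈ 202.22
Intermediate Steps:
m = 18
J(z) = 18*z²
√(J(50) - 4109) = √(18*50² - 4109) = √(18*2500 - 4109) = √(45000 - 4109) = √40891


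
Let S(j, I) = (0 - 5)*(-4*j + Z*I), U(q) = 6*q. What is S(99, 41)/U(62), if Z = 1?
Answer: 1775/372 ≈ 4.7715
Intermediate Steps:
S(j, I) = -5*I + 20*j (S(j, I) = (0 - 5)*(-4*j + 1*I) = -5*(-4*j + I) = -5*(I - 4*j) = -5*I + 20*j)
S(99, 41)/U(62) = (-5*41 + 20*99)/((6*62)) = (-205 + 1980)/372 = 1775*(1/372) = 1775/372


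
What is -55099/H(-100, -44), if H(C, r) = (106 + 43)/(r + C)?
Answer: 7934256/149 ≈ 53250.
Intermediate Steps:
H(C, r) = 149/(C + r)
-55099/H(-100, -44) = -55099/(149/(-100 - 44)) = -55099/(149/(-144)) = -55099/(149*(-1/144)) = -55099/(-149/144) = -55099*(-144/149) = 7934256/149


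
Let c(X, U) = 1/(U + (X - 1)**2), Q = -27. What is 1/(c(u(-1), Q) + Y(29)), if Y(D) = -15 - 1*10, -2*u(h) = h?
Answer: -107/2679 ≈ -0.039940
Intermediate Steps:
u(h) = -h/2
c(X, U) = 1/(U + (-1 + X)**2)
Y(D) = -25 (Y(D) = -15 - 10 = -25)
1/(c(u(-1), Q) + Y(29)) = 1/(1/(-27 + (-1 - 1/2*(-1))**2) - 25) = 1/(1/(-27 + (-1 + 1/2)**2) - 25) = 1/(1/(-27 + (-1/2)**2) - 25) = 1/(1/(-27 + 1/4) - 25) = 1/(1/(-107/4) - 25) = 1/(-4/107 - 25) = 1/(-2679/107) = -107/2679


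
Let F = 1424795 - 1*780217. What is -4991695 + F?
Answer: -4347117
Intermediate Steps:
F = 644578 (F = 1424795 - 780217 = 644578)
-4991695 + F = -4991695 + 644578 = -4347117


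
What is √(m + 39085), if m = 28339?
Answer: 28*√86 ≈ 259.66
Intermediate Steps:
√(m + 39085) = √(28339 + 39085) = √67424 = 28*√86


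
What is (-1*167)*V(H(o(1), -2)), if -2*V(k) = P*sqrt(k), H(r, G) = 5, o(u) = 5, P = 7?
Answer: 1169*sqrt(5)/2 ≈ 1307.0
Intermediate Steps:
V(k) = -7*sqrt(k)/2
(-1*167)*V(H(o(1), -2)) = (-1*167)*(-7*sqrt(5)/2) = -(-1169)*sqrt(5)/2 = 1169*sqrt(5)/2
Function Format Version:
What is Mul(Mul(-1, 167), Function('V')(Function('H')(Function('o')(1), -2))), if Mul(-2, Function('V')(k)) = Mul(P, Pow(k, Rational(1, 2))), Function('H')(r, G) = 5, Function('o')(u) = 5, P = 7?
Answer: Mul(Rational(1169, 2), Pow(5, Rational(1, 2))) ≈ 1307.0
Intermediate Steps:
Function('V')(k) = Mul(Rational(-7, 2), Pow(k, Rational(1, 2))) (Function('V')(k) = Mul(Rational(-1, 2), Mul(7, Pow(k, Rational(1, 2)))) = Mul(Rational(-7, 2), Pow(k, Rational(1, 2))))
Mul(Mul(-1, 167), Function('V')(Function('H')(Function('o')(1), -2))) = Mul(Mul(-1, 167), Mul(Rational(-7, 2), Pow(5, Rational(1, 2)))) = Mul(-167, Mul(Rational(-7, 2), Pow(5, Rational(1, 2)))) = Mul(Rational(1169, 2), Pow(5, Rational(1, 2)))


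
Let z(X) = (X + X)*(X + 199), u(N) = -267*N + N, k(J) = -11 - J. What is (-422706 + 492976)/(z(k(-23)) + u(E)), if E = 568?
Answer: -35135/73012 ≈ -0.48122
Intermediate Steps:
u(N) = -266*N
z(X) = 2*X*(199 + X) (z(X) = (2*X)*(199 + X) = 2*X*(199 + X))
(-422706 + 492976)/(z(k(-23)) + u(E)) = (-422706 + 492976)/(2*(-11 - 1*(-23))*(199 + (-11 - 1*(-23))) - 266*568) = 70270/(2*(-11 + 23)*(199 + (-11 + 23)) - 151088) = 70270/(2*12*(199 + 12) - 151088) = 70270/(2*12*211 - 151088) = 70270/(5064 - 151088) = 70270/(-146024) = 70270*(-1/146024) = -35135/73012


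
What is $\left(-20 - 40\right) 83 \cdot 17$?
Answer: $-84660$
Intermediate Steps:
$\left(-20 - 40\right) 83 \cdot 17 = \left(-60\right) 83 \cdot 17 = \left(-4980\right) 17 = -84660$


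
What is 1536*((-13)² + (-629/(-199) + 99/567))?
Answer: 1106211328/4179 ≈ 2.6471e+5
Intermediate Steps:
1536*((-13)² + (-629/(-199) + 99/567)) = 1536*(169 + (-629*(-1/199) + 99*(1/567))) = 1536*(169 + (629/199 + 11/63)) = 1536*(169 + 41816/12537) = 1536*(2160569/12537) = 1106211328/4179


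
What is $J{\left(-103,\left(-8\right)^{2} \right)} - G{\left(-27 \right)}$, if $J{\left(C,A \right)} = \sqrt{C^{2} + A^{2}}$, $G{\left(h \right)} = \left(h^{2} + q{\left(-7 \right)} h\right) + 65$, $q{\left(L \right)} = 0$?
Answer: $-794 + \sqrt{14705} \approx -672.74$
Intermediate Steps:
$G{\left(h \right)} = 65 + h^{2}$ ($G{\left(h \right)} = \left(h^{2} + 0 h\right) + 65 = \left(h^{2} + 0\right) + 65 = h^{2} + 65 = 65 + h^{2}$)
$J{\left(C,A \right)} = \sqrt{A^{2} + C^{2}}$
$J{\left(-103,\left(-8\right)^{2} \right)} - G{\left(-27 \right)} = \sqrt{\left(\left(-8\right)^{2}\right)^{2} + \left(-103\right)^{2}} - \left(65 + \left(-27\right)^{2}\right) = \sqrt{64^{2} + 10609} - \left(65 + 729\right) = \sqrt{4096 + 10609} - 794 = \sqrt{14705} - 794 = -794 + \sqrt{14705}$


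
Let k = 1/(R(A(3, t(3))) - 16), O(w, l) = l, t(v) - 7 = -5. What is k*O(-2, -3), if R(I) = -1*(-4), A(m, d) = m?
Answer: ¼ ≈ 0.25000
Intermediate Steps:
t(v) = 2 (t(v) = 7 - 5 = 2)
R(I) = 4
k = -1/12 (k = 1/(4 - 16) = 1/(-12) = -1/12 ≈ -0.083333)
k*O(-2, -3) = -1/12*(-3) = ¼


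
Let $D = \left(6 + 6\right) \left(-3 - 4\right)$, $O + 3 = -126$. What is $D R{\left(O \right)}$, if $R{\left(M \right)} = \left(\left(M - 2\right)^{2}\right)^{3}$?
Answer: $-424528704119604$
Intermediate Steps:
$O = -129$ ($O = -3 - 126 = -129$)
$D = -84$ ($D = 12 \left(-7\right) = -84$)
$R{\left(M \right)} = \left(-2 + M\right)^{6}$ ($R{\left(M \right)} = \left(\left(-2 + M\right)^{2}\right)^{3} = \left(-2 + M\right)^{6}$)
$D R{\left(O \right)} = - 84 \left(-2 - 129\right)^{6} = - 84 \left(-131\right)^{6} = \left(-84\right) 5053913144281 = -424528704119604$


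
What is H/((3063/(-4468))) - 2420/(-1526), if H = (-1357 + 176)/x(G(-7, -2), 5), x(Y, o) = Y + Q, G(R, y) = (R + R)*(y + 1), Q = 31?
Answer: 4192908554/105168105 ≈ 39.869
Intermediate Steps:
G(R, y) = 2*R*(1 + y) (G(R, y) = (2*R)*(1 + y) = 2*R*(1 + y))
x(Y, o) = 31 + Y (x(Y, o) = Y + 31 = 31 + Y)
H = -1181/45 (H = (-1357 + 176)/(31 + 2*(-7)*(1 - 2)) = -1181/(31 + 2*(-7)*(-1)) = -1181/(31 + 14) = -1181/45 ≈ -26.244)
H/((3063/(-4468))) - 2420/(-1526) = -1181/(45*(3063/(-4468))) - 2420/(-1526) = -1181/(45*(3063*(-1/4468))) - 2420*(-1/1526) = -1181/(45*(-3063/4468)) + 1210/763 = -1181/45*(-4468/3063) + 1210/763 = 5276708/137835 + 1210/763 = 4192908554/105168105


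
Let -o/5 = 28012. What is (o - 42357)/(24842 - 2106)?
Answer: -182417/22736 ≈ -8.0233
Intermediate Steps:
o = -140060 (o = -5*28012 = -140060)
(o - 42357)/(24842 - 2106) = (-140060 - 42357)/(24842 - 2106) = -182417/22736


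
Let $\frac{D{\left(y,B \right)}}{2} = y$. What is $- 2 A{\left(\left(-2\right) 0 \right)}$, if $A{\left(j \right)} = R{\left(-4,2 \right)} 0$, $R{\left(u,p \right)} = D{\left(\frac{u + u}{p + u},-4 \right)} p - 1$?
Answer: $0$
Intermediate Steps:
$D{\left(y,B \right)} = 2 y$
$R{\left(u,p \right)} = -1 + \frac{4 p u}{p + u}$ ($R{\left(u,p \right)} = 2 \frac{u + u}{p + u} p - 1 = 2 \frac{2 u}{p + u} p - 1 = \frac{4 u}{p + u} p - 1 = \frac{4 p u}{p + u} - 1 = -1 + \frac{4 p u}{p + u}$)
$A{\left(j \right)} = 0$ ($A{\left(j \right)} = \frac{\left(-1\right) 2 - -4 + 4 \cdot 2 \left(-4\right)}{2 - 4} \cdot 0 = \frac{-2 + 4 - 32}{-2} \cdot 0 = \left(- \frac{1}{2}\right) \left(-30\right) 0 = 15 \cdot 0 = 0$)
$- 2 A{\left(\left(-2\right) 0 \right)} = \left(-2\right) 0 = 0$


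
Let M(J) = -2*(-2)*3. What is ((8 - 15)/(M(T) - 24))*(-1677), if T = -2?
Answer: -3913/4 ≈ -978.25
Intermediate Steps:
M(J) = 12 (M(J) = 4*3 = 12)
((8 - 15)/(M(T) - 24))*(-1677) = ((8 - 15)/(12 - 24))*(-1677) = -7/(-12)*(-1677) = -7*(-1/12)*(-1677) = (7/12)*(-1677) = -3913/4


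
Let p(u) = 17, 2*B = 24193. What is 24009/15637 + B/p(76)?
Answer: 379122247/531658 ≈ 713.09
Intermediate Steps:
B = 24193/2 (B = (1/2)*24193 = 24193/2 ≈ 12097.)
24009/15637 + B/p(76) = 24009/15637 + (24193/2)/17 = 24009*(1/15637) + (24193/2)*(1/17) = 24009/15637 + 24193/34 = 379122247/531658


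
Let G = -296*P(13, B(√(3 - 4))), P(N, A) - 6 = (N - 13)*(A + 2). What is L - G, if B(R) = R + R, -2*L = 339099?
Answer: -335547/2 ≈ -1.6777e+5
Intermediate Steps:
L = -339099/2 (L = -½*339099 = -339099/2 ≈ -1.6955e+5)
B(R) = 2*R
P(N, A) = 6 + (-13 + N)*(2 + A) (P(N, A) = 6 + (N - 13)*(A + 2) = 6 + (-13 + N)*(2 + A))
G = -1776 (G = -296*(-20 - 26*√(3 - 4) + 2*13 + (2*√(3 - 4))*13) = -296*(-20 - 26*√(-1) + 26 + (2*√(-1))*13) = -296*(-20 - 26*I + 26 + (2*I)*13) = -296*(-20 - 26*I + 26 + 26*I) = -296*6 = -1776)
L - G = -339099/2 - 1*(-1776) = -339099/2 + 1776 = -335547/2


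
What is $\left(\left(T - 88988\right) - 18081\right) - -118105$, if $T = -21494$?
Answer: $-10458$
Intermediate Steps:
$\left(\left(T - 88988\right) - 18081\right) - -118105 = \left(\left(-21494 - 88988\right) - 18081\right) - -118105 = \left(-110482 - 18081\right) + 118105 = -128563 + 118105 = -10458$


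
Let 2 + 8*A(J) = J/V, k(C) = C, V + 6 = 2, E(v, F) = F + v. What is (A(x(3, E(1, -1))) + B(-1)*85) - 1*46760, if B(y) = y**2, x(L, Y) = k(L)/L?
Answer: -1493609/32 ≈ -46675.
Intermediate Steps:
V = -4 (V = -6 + 2 = -4)
x(L, Y) = 1 (x(L, Y) = L/L = 1)
A(J) = -1/4 - J/32 (A(J) = -1/4 + (J/(-4))/8 = -1/4 + (J*(-1/4))/8 = -1/4 + (-J/4)/8 = -1/4 - J/32)
(A(x(3, E(1, -1))) + B(-1)*85) - 1*46760 = ((-1/4 - 1/32*1) + (-1)**2*85) - 1*46760 = ((-1/4 - 1/32) + 1*85) - 46760 = (-9/32 + 85) - 46760 = 2711/32 - 46760 = -1493609/32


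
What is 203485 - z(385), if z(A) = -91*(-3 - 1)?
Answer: 203121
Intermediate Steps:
z(A) = 364 (z(A) = -91*(-4) = 364)
203485 - z(385) = 203485 - 1*364 = 203485 - 364 = 203121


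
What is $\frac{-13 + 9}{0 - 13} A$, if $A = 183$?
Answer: $\frac{732}{13} \approx 56.308$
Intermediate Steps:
$\frac{-13 + 9}{0 - 13} A = \frac{-13 + 9}{0 - 13} \cdot 183 = - \frac{4}{-13} \cdot 183 = \left(-4\right) \left(- \frac{1}{13}\right) 183 = \frac{4}{13} \cdot 183 = \frac{732}{13}$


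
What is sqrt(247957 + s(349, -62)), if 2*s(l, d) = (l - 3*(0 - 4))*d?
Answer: sqrt(236766) ≈ 486.59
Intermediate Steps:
s(l, d) = d*(12 + l)/2 (s(l, d) = ((l - 3*(0 - 4))*d)/2 = ((l - 3*(-4))*d)/2 = ((l + 12)*d)/2 = ((12 + l)*d)/2 = (d*(12 + l))/2 = d*(12 + l)/2)
sqrt(247957 + s(349, -62)) = sqrt(247957 + (1/2)*(-62)*(12 + 349)) = sqrt(247957 + (1/2)*(-62)*361) = sqrt(247957 - 11191) = sqrt(236766)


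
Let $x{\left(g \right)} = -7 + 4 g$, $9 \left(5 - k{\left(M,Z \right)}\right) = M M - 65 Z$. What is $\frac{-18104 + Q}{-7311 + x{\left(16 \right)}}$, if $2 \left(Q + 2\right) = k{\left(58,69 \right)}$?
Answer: $\frac{162371}{65286} \approx 2.4871$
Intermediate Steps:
$k{\left(M,Z \right)} = 5 - \frac{M^{2}}{9} + \frac{65 Z}{9}$ ($k{\left(M,Z \right)} = 5 - \frac{M M - 65 Z}{9} = 5 - \frac{M^{2} - 65 Z}{9} = 5 - \left(- \frac{65 Z}{9} + \frac{M^{2}}{9}\right) = 5 - \frac{M^{2}}{9} + \frac{65 Z}{9}$)
$Q = \frac{565}{9}$ ($Q = -2 + \frac{5 - \frac{58^{2}}{9} + \frac{65}{9} \cdot 69}{2} = -2 + \frac{5 - \frac{3364}{9} + \frac{1495}{3}}{2} = -2 + \frac{1}{2} \cdot \frac{1166}{9} = -2 + \frac{583}{9} = \frac{565}{9} \approx 62.778$)
$\frac{-18104 + Q}{-7311 + x{\left(16 \right)}} = \frac{-18104 + \frac{565}{9}}{-7311 + \left(-7 + 4 \cdot 16\right)} = - \frac{162371}{9 \left(-7311 + \left(-7 + 64\right)\right)} = - \frac{162371}{9 \left(-7311 + 57\right)} = - \frac{162371}{9 \left(-7254\right)} = \left(- \frac{162371}{9}\right) \left(- \frac{1}{7254}\right) = \frac{162371}{65286}$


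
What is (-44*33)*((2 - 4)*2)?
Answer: 5808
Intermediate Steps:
(-44*33)*((2 - 4)*2) = -(-2904)*2 = -1452*(-4) = 5808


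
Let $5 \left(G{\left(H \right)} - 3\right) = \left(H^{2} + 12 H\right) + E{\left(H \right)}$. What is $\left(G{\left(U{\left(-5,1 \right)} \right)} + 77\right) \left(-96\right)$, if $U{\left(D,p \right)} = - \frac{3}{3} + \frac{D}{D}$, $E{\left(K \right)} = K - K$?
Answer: $-7680$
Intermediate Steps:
$E{\left(K \right)} = 0$
$U{\left(D,p \right)} = 0$ ($U{\left(D,p \right)} = \left(-3\right) \frac{1}{3} + 1 = -1 + 1 = 0$)
$G{\left(H \right)} = 3 + \frac{H^{2}}{5} + \frac{12 H}{5}$ ($G{\left(H \right)} = 3 + \frac{\left(H^{2} + 12 H\right) + 0}{5} = 3 + \frac{H^{2} + 12 H}{5} = 3 + \left(\frac{H^{2}}{5} + \frac{12 H}{5}\right) = 3 + \frac{H^{2}}{5} + \frac{12 H}{5}$)
$\left(G{\left(U{\left(-5,1 \right)} \right)} + 77\right) \left(-96\right) = \left(\left(3 + \frac{0^{2}}{5} + \frac{12}{5} \cdot 0\right) + 77\right) \left(-96\right) = \left(\left(3 + \frac{1}{5} \cdot 0 + 0\right) + 77\right) \left(-96\right) = \left(\left(3 + 0 + 0\right) + 77\right) \left(-96\right) = \left(3 + 77\right) \left(-96\right) = 80 \left(-96\right) = -7680$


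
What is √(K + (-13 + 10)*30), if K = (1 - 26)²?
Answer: √535 ≈ 23.130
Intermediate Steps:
K = 625 (K = (-25)² = 625)
√(K + (-13 + 10)*30) = √(625 + (-13 + 10)*30) = √(625 - 3*30) = √(625 - 90) = √535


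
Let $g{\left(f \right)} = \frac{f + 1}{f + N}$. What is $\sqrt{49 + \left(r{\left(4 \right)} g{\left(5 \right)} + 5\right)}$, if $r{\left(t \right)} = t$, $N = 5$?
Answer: $\frac{\sqrt{1410}}{5} \approx 7.51$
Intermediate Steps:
$g{\left(f \right)} = \frac{1 + f}{5 + f}$ ($g{\left(f \right)} = \frac{f + 1}{f + 5} = \frac{1 + f}{5 + f}$)
$\sqrt{49 + \left(r{\left(4 \right)} g{\left(5 \right)} + 5\right)} = \sqrt{49 + \left(4 \frac{1 + 5}{5 + 5} + 5\right)} = \sqrt{49 + \left(4 \cdot \frac{1}{10} \cdot 6 + 5\right)} = \sqrt{49 + \left(4 \cdot \frac{3}{5} + 5\right)} = \sqrt{49 + \left(\frac{12}{5} + 5\right)} = \sqrt{49 + \frac{37}{5}} = \sqrt{\frac{282}{5}} = \frac{\sqrt{1410}}{5}$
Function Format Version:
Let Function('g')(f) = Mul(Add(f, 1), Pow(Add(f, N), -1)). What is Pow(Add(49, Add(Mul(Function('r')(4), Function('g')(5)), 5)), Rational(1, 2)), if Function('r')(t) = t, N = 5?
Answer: Mul(Rational(1, 5), Pow(1410, Rational(1, 2))) ≈ 7.5100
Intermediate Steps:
Function('g')(f) = Mul(Pow(Add(5, f), -1), Add(1, f)) (Function('g')(f) = Mul(Add(f, 1), Pow(Add(f, 5), -1)) = Mul(Add(1, f), Pow(Add(5, f), -1)) = Mul(Pow(Add(5, f), -1), Add(1, f)))
Pow(Add(49, Add(Mul(Function('r')(4), Function('g')(5)), 5)), Rational(1, 2)) = Pow(Add(49, Add(Mul(4, Mul(Pow(Add(5, 5), -1), Add(1, 5))), 5)), Rational(1, 2)) = Pow(Add(49, Add(Mul(4, Mul(Pow(10, -1), 6)), 5)), Rational(1, 2)) = Pow(Add(49, Add(Mul(4, Mul(Rational(1, 10), 6)), 5)), Rational(1, 2)) = Pow(Add(49, Add(Mul(4, Rational(3, 5)), 5)), Rational(1, 2)) = Pow(Add(49, Add(Rational(12, 5), 5)), Rational(1, 2)) = Pow(Add(49, Rational(37, 5)), Rational(1, 2)) = Pow(Rational(282, 5), Rational(1, 2)) = Mul(Rational(1, 5), Pow(1410, Rational(1, 2)))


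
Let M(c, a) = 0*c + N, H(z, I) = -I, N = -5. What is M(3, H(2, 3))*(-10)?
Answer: 50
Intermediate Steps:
M(c, a) = -5 (M(c, a) = 0*c - 5 = 0 - 5 = -5)
M(3, H(2, 3))*(-10) = -5*(-10) = 50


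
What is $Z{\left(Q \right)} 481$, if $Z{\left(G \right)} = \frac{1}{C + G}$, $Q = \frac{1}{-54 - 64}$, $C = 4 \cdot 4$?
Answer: $\frac{1534}{51} \approx 30.078$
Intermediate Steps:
$C = 16$
$Q = - \frac{1}{118}$ ($Q = \frac{1}{-118} = - \frac{1}{118} \approx -0.0084746$)
$Z{\left(G \right)} = \frac{1}{16 + G}$
$Z{\left(Q \right)} 481 = \frac{1}{16 - \frac{1}{118}} \cdot 481 = \frac{1}{\frac{1887}{118}} \cdot 481 = \frac{118}{1887} \cdot 481 = \frac{1534}{51}$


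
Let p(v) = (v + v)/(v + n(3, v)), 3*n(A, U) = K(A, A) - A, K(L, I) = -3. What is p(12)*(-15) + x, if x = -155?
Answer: -191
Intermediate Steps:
n(A, U) = -1 - A/3 (n(A, U) = (-3 - A)/3 = -1 - A/3)
p(v) = 2*v/(-2 + v) (p(v) = (v + v)/(v + (-1 - 1/3*3)) = (2*v)/(v + (-1 - 1)) = (2*v)/(v - 2) = (2*v)/(-2 + v) = 2*v/(-2 + v))
p(12)*(-15) + x = (2*12/(-2 + 12))*(-15) - 155 = (2*12/10)*(-15) - 155 = (2*12*(1/10))*(-15) - 155 = (12/5)*(-15) - 155 = -36 - 155 = -191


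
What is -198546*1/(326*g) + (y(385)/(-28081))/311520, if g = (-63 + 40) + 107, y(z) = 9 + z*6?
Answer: -24122769393153/3327077316640 ≈ -7.2504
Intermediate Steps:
y(z) = 9 + 6*z
g = 84 (g = -23 + 107 = 84)
-198546*1/(326*g) + (y(385)/(-28081))/311520 = -198546/(326*84) + ((9 + 6*385)/(-28081))/311520 = -198546/27384 + ((9 + 2310)*(-1/28081))*(1/311520) = -198546*1/27384 + (2319*(-1/28081))*(1/311520) = -33091/4564 - 2319/28081*1/311520 = -33091/4564 - 773/2915931040 = -24122769393153/3327077316640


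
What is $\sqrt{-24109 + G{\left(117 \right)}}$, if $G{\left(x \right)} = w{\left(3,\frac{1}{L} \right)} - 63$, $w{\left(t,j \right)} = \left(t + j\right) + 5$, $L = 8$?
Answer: $\frac{3 i \sqrt{42958}}{4} \approx 155.45 i$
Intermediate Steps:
$w{\left(t,j \right)} = 5 + j + t$ ($w{\left(t,j \right)} = \left(j + t\right) + 5 = 5 + j + t$)
$G{\left(x \right)} = - \frac{439}{8}$ ($G{\left(x \right)} = \left(5 + \frac{1}{8} + 3\right) - 63 = \frac{65}{8} - 63 = - \frac{439}{8}$)
$\sqrt{-24109 + G{\left(117 \right)}} = \sqrt{-24109 - \frac{439}{8}} = \sqrt{- \frac{193311}{8}} = \frac{3 i \sqrt{42958}}{4}$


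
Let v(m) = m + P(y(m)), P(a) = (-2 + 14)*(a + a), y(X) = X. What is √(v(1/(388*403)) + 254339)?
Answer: 3*√172736454954479/78182 ≈ 504.32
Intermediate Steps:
P(a) = 24*a (P(a) = 12*(2*a) = 24*a)
v(m) = 25*m (v(m) = m + 24*m = 25*m)
√(v(1/(388*403)) + 254339) = √(25*(1/(388*403)) + 254339) = √(25*((1/388)*(1/403)) + 254339) = √(25*(1/156364) + 254339) = √(25/156364 + 254339) = √(39769463421/156364) = 3*√172736454954479/78182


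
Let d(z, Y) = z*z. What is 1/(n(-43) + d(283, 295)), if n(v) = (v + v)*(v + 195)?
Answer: 1/67017 ≈ 1.4922e-5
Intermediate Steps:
d(z, Y) = z²
n(v) = 2*v*(195 + v) (n(v) = (2*v)*(195 + v) = 2*v*(195 + v))
1/(n(-43) + d(283, 295)) = 1/(2*(-43)*(195 - 43) + 283²) = 1/(2*(-43)*152 + 80089) = 1/(-13072 + 80089) = 1/67017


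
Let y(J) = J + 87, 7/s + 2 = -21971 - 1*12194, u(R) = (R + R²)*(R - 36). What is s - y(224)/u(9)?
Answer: 505187/3953610 ≈ 0.12778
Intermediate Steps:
u(R) = (-36 + R)*(R + R²) (u(R) = (R + R²)*(-36 + R) = (-36 + R)*(R + R²))
s = -1/4881 (s = 7/(-2 + (-21971 - 1*12194)) = 7/(-2 + (-21971 - 12194)) = 7/(-2 - 34165) = 7/(-34167) = 7*(-1/34167) = -1/4881 ≈ -0.00020488)
y(J) = 87 + J
s - y(224)/u(9) = -1/4881 - (87 + 224)/(9*(-36 + 9² - 35*9)) = -1/4881 - 311/(9*(-36 + 81 - 315)) = -1/4881 - 311/(9*(-270)) = -1/4881 - 311/(-2430) = -1/4881 - 311*(-1)/2430 = -1/4881 - 1*(-311/2430) = -1/4881 + 311/2430 = 505187/3953610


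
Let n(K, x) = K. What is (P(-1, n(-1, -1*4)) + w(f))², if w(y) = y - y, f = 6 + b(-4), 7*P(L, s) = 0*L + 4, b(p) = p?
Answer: 16/49 ≈ 0.32653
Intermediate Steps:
P(L, s) = 4/7 (P(L, s) = (0*L + 4)/7 = (0 + 4)/7 = (⅐)*4 = 4/7)
f = 2 (f = 6 - 4 = 2)
w(y) = 0
(P(-1, n(-1, -1*4)) + w(f))² = (4/7 + 0)² = (4/7)² = 16/49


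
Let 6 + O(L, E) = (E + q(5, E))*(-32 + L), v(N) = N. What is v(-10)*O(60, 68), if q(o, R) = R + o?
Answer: -39420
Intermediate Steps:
O(L, E) = -6 + (-32 + L)*(5 + 2*E) (O(L, E) = -6 + (E + (E + 5))*(-32 + L) = -6 + (E + (5 + E))*(-32 + L) = -6 + (5 + 2*E)*(-32 + L) = -6 + (-32 + L)*(5 + 2*E))
v(-10)*O(60, 68) = -10*(-166 - 64*68 + 68*60 + 60*(5 + 68)) = -10*(-166 - 4352 + 4080 + 60*73) = -10*(-166 - 4352 + 4080 + 4380) = -10*3942 = -39420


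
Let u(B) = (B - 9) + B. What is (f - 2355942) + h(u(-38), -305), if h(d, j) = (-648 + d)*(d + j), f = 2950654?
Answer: 880582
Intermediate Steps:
u(B) = -9 + 2*B (u(B) = (-9 + B) + B = -9 + 2*B)
(f - 2355942) + h(u(-38), -305) = (2950654 - 2355942) + ((-9 + 2*(-38))² - 648*(-9 + 2*(-38)) - 648*(-305) + (-9 + 2*(-38))*(-305)) = 594712 + ((-9 - 76)² - 648*(-9 - 76) + 197640 + (-9 - 76)*(-305)) = 594712 + ((-85)² - 648*(-85) + 197640 - 85*(-305)) = 594712 + (7225 + 55080 + 197640 + 25925) = 594712 + 285870 = 880582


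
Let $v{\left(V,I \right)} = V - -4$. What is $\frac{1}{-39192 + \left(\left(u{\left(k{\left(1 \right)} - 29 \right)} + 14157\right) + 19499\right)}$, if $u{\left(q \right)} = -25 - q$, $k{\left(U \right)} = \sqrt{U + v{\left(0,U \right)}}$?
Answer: $- \frac{5532}{30603019} + \frac{\sqrt{5}}{30603019} \approx -0.00018069$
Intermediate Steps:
$v{\left(V,I \right)} = 4 + V$ ($v{\left(V,I \right)} = V + 4 = 4 + V$)
$k{\left(U \right)} = \sqrt{4 + U}$ ($k{\left(U \right)} = \sqrt{U + \left(4 + 0\right)} = \sqrt{U + 4} = \sqrt{4 + U}$)
$\frac{1}{-39192 + \left(\left(u{\left(k{\left(1 \right)} - 29 \right)} + 14157\right) + 19499\right)} = \frac{1}{-39192 + \left(\left(\left(-25 - \left(\sqrt{4 + 1} - 29\right)\right) + 14157\right) + 19499\right)} = \frac{1}{-39192 + \left(\left(\left(-25 - \left(\sqrt{5} - 29\right)\right) + 14157\right) + 19499\right)} = \frac{1}{-39192 + \left(\left(\left(-25 - \left(-29 + \sqrt{5}\right)\right) + 14157\right) + 19499\right)} = \frac{1}{-39192 + \left(\left(\left(-25 + \left(29 - \sqrt{5}\right)\right) + 14157\right) + 19499\right)} = \frac{1}{-39192 + \left(\left(\left(4 - \sqrt{5}\right) + 14157\right) + 19499\right)} = \frac{1}{-39192 + \left(\left(14161 - \sqrt{5}\right) + 19499\right)} = \frac{1}{-39192 + \left(33660 - \sqrt{5}\right)} = \frac{1}{-5532 - \sqrt{5}}$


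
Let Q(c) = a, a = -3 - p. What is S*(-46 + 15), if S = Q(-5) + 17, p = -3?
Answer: -527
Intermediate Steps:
a = 0 (a = -3 - 1*(-3) = -3 + 3 = 0)
Q(c) = 0
S = 17 (S = 0 + 17 = 17)
S*(-46 + 15) = 17*(-46 + 15) = 17*(-31) = -527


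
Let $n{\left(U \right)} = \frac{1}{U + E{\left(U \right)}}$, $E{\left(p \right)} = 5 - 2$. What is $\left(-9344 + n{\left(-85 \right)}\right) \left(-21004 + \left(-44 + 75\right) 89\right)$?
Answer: $\frac{340963005}{2} \approx 1.7048 \cdot 10^{8}$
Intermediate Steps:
$E{\left(p \right)} = 3$ ($E{\left(p \right)} = 5 - 2 = 3$)
$n{\left(U \right)} = \frac{1}{3 + U}$ ($n{\left(U \right)} = \frac{1}{U + 3} = \frac{1}{3 + U}$)
$\left(-9344 + n{\left(-85 \right)}\right) \left(-21004 + \left(-44 + 75\right) 89\right) = \left(-9344 + \frac{1}{3 - 85}\right) \left(-21004 + \left(-44 + 75\right) 89\right) = \left(-9344 + \frac{1}{-82}\right) \left(-21004 + 31 \cdot 89\right) = \left(-9344 - \frac{1}{82}\right) \left(-21004 + 2759\right) = \left(- \frac{766209}{82}\right) \left(-18245\right) = \frac{340963005}{2}$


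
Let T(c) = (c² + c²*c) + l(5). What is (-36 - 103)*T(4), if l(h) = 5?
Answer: -11815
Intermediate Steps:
T(c) = 5 + c² + c³ (T(c) = (c² + c²*c) + 5 = (c² + c³) + 5 = 5 + c² + c³)
(-36 - 103)*T(4) = (-36 - 103)*(5 + 4² + 4³) = -139*(5 + 16 + 64) = -139*85 = -11815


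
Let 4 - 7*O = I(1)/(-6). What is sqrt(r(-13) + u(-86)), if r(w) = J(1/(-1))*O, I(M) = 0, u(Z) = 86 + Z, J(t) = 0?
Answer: 0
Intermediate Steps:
O = 4/7 (O = 4/7 - 0/(-6) = 4/7 - 0*(-1)/6 = 4/7 - 1/7*0 = 4/7 + 0 = 4/7 ≈ 0.57143)
r(w) = 0 (r(w) = 0*(4/7) = 0)
sqrt(r(-13) + u(-86)) = sqrt(0 + (86 - 86)) = sqrt(0 + 0) = sqrt(0) = 0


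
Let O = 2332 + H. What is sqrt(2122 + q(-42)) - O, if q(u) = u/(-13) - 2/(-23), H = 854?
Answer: -3186 + sqrt(190005530)/299 ≈ -3139.9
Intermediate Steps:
O = 3186 (O = 2332 + 854 = 3186)
q(u) = 2/23 - u/13 (q(u) = u*(-1/13) - 2*(-1/23) = -u/13 + 2/23 = 2/23 - u/13)
sqrt(2122 + q(-42)) - O = sqrt(2122 + (2/23 - 1/13*(-42))) - 1*3186 = sqrt(2122 + (2/23 + 42/13)) - 3186 = sqrt(2122 + 992/299) - 3186 = sqrt(635470/299) - 3186 = sqrt(190005530)/299 - 3186 = -3186 + sqrt(190005530)/299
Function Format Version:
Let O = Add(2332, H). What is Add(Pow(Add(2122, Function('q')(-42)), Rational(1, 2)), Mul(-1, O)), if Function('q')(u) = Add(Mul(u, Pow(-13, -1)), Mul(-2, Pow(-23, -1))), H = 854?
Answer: Add(-3186, Mul(Rational(1, 299), Pow(190005530, Rational(1, 2)))) ≈ -3139.9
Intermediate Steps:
O = 3186 (O = Add(2332, 854) = 3186)
Function('q')(u) = Add(Rational(2, 23), Mul(Rational(-1, 13), u)) (Function('q')(u) = Add(Mul(u, Rational(-1, 13)), Mul(-2, Rational(-1, 23))) = Add(Mul(Rational(-1, 13), u), Rational(2, 23)) = Add(Rational(2, 23), Mul(Rational(-1, 13), u)))
Add(Pow(Add(2122, Function('q')(-42)), Rational(1, 2)), Mul(-1, O)) = Add(Pow(Add(2122, Add(Rational(2, 23), Mul(Rational(-1, 13), -42))), Rational(1, 2)), Mul(-1, 3186)) = Add(Pow(Add(2122, Add(Rational(2, 23), Rational(42, 13))), Rational(1, 2)), -3186) = Add(Pow(Add(2122, Rational(992, 299)), Rational(1, 2)), -3186) = Add(Pow(Rational(635470, 299), Rational(1, 2)), -3186) = Add(Mul(Rational(1, 299), Pow(190005530, Rational(1, 2))), -3186) = Add(-3186, Mul(Rational(1, 299), Pow(190005530, Rational(1, 2))))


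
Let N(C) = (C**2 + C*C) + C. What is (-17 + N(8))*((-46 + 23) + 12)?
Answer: -1309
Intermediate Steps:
N(C) = C + 2*C**2 (N(C) = (C**2 + C**2) + C = 2*C**2 + C = C + 2*C**2)
(-17 + N(8))*((-46 + 23) + 12) = (-17 + 8*(1 + 2*8))*((-46 + 23) + 12) = (-17 + 8*(1 + 16))*(-23 + 12) = (-17 + 8*17)*(-11) = (-17 + 136)*(-11) = 119*(-11) = -1309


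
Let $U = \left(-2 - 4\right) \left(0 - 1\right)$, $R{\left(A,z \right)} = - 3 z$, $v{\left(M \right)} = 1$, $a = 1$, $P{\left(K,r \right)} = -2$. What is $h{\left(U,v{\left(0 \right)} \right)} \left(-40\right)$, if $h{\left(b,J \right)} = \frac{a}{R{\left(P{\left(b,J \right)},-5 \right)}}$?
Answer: $- \frac{8}{3} \approx -2.6667$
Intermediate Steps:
$U = 6$ ($U = \left(-6\right) \left(-1\right) = 6$)
$h{\left(b,J \right)} = \frac{1}{15}$ ($h{\left(b,J \right)} = 1 \frac{1}{\left(-3\right) \left(-5\right)} = 1 \cdot \frac{1}{15} = \frac{1}{15}$)
$h{\left(U,v{\left(0 \right)} \right)} \left(-40\right) = \frac{1}{15} \left(-40\right) = - \frac{8}{3}$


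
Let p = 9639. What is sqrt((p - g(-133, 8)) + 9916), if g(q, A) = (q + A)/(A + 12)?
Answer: sqrt(78245)/2 ≈ 139.86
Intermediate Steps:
g(q, A) = (A + q)/(12 + A)
sqrt((p - g(-133, 8)) + 9916) = sqrt((9639 - (8 - 133)/(12 + 8)) + 9916) = sqrt((9639 - (-125)/20) + 9916) = sqrt((9639 - 1*(-25/4)) + 9916) = sqrt((9639 + 25/4) + 9916) = sqrt(38581/4 + 9916) = sqrt(78245/4) = sqrt(78245)/2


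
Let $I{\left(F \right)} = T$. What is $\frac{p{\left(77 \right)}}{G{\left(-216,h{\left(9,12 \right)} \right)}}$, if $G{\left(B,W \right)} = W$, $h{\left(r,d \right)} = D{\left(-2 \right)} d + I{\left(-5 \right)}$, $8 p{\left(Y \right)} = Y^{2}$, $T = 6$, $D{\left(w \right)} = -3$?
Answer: $- \frac{5929}{240} \approx -24.704$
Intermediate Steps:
$I{\left(F \right)} = 6$
$p{\left(Y \right)} = \frac{Y^{2}}{8}$
$h{\left(r,d \right)} = 6 - 3 d$ ($h{\left(r,d \right)} = - 3 d + 6 = 6 - 3 d$)
$\frac{p{\left(77 \right)}}{G{\left(-216,h{\left(9,12 \right)} \right)}} = \frac{\frac{1}{8} \cdot 77^{2}}{6 - 36} = \frac{\frac{1}{8} \cdot 5929}{6 - 36} = \frac{5929}{8 \left(-30\right)} = \frac{5929}{8} \left(- \frac{1}{30}\right) = - \frac{5929}{240}$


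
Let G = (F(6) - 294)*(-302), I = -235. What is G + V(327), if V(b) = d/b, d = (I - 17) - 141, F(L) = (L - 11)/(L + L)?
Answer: 58148861/654 ≈ 88913.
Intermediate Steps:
F(L) = (-11 + L)/(2*L) (F(L) = (-11 + L)/((2*L)) = (-11 + L)*(1/(2*L)) = (-11 + L)/(2*L))
d = -393 (d = (-235 - 17) - 141 = -252 - 141 = -393)
V(b) = -393/b
G = 533483/6 (G = ((1/2)*(-11 + 6)/6 - 294)*(-302) = ((1/2)*(1/6)*(-5) - 294)*(-302) = (-5/12 - 294)*(-302) = -3533/12*(-302) = 533483/6 ≈ 88914.)
G + V(327) = 533483/6 - 393/327 = 533483/6 - 393*1/327 = 533483/6 - 131/109 = 58148861/654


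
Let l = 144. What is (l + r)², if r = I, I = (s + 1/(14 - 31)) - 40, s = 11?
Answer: 3818116/289 ≈ 13211.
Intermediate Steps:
I = -494/17 (I = (11 + 1/(14 - 31)) - 40 = (11 + 1/(-17)) - 40 = (11 - 1/17) - 40 = 186/17 - 40 = -494/17 ≈ -29.059)
r = -494/17 ≈ -29.059
(l + r)² = (144 - 494/17)² = (1954/17)² = 3818116/289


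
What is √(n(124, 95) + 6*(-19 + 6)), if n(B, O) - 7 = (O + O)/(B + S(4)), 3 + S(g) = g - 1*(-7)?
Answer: I*√303006/66 ≈ 8.3403*I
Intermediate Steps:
S(g) = 4 + g (S(g) = -3 + (g - 1*(-7)) = -3 + (g + 7) = -3 + (7 + g) = 4 + g)
n(B, O) = 7 + 2*O/(8 + B) (n(B, O) = 7 + (O + O)/(B + (4 + 4)) = 7 + (2*O)/(B + 8) = 7 + (2*O)/(8 + B) = 7 + 2*O/(8 + B))
√(n(124, 95) + 6*(-19 + 6)) = √((56 + 2*95 + 7*124)/(8 + 124) + 6*(-19 + 6)) = √((56 + 190 + 868)/132 + 6*(-13)) = √((1/132)*1114 - 78) = √(557/66 - 78) = √(-4591/66) = I*√303006/66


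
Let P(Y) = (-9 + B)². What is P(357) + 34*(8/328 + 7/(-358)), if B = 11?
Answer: 30563/7339 ≈ 4.1645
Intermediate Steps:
P(Y) = 4 (P(Y) = (-9 + 11)² = 2² = 4)
P(357) + 34*(8/328 + 7/(-358)) = 4 + 34*(8/328 + 7/(-358)) = 4 + 34*(8*(1/328) + 7*(-1/358)) = 4 + 34*(1/41 - 7/358) = 4 + 34*(71/14678) = 4 + 1207/7339 = 30563/7339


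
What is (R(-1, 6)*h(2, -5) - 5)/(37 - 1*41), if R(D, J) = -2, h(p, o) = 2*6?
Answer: 29/4 ≈ 7.2500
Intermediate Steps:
h(p, o) = 12
(R(-1, 6)*h(2, -5) - 5)/(37 - 1*41) = (-2*12 - 5)/(37 - 1*41) = (-24 - 5)/(37 - 41) = -29/(-4) = -¼*(-29) = 29/4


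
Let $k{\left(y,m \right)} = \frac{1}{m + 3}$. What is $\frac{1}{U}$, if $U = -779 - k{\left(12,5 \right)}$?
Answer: $- \frac{8}{6233} \approx -0.0012835$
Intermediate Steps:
$k{\left(y,m \right)} = \frac{1}{3 + m}$
$U = - \frac{6233}{8}$ ($U = -779 - \frac{1}{3 + 5} = -779 - \frac{1}{8} = - \frac{6233}{8} \approx -779.13$)
$\frac{1}{U} = \frac{1}{- \frac{6233}{8}} = - \frac{8}{6233}$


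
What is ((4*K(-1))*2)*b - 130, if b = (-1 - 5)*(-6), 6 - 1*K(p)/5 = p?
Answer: 9950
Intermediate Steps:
K(p) = 30 - 5*p
b = 36 (b = -6*(-6) = 36)
((4*K(-1))*2)*b - 130 = ((4*(30 - 5*(-1)))*2)*36 - 130 = ((4*(30 + 5))*2)*36 - 130 = ((4*35)*2)*36 - 130 = (140*2)*36 - 130 = 280*36 - 130 = 10080 - 130 = 9950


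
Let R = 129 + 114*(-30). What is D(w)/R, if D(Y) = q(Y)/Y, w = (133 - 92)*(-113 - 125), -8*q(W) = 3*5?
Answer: -5/85636208 ≈ -5.8386e-8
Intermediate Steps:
q(W) = -15/8 (q(W) = -3*5/8 = -⅛*15 = -15/8)
R = -3291 (R = 129 - 3420 = -3291)
w = -9758 (w = 41*(-238) = -9758)
D(Y) = -15/(8*Y)
D(w)/R = -15/8/(-9758)/(-3291) = -15/8*(-1/9758)*(-1/3291) = (15/78064)*(-1/3291) = -5/85636208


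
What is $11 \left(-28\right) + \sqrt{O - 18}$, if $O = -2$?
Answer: $-308 + 2 i \sqrt{5} \approx -308.0 + 4.4721 i$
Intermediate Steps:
$11 \left(-28\right) + \sqrt{O - 18} = 11 \left(-28\right) + \sqrt{-2 - 18} = -308 + \sqrt{-20} = -308 + 2 i \sqrt{5}$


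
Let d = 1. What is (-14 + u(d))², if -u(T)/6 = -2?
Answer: 4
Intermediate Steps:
u(T) = 12 (u(T) = -6*(-2) = 12)
(-14 + u(d))² = (-14 + 12)² = (-2)² = 4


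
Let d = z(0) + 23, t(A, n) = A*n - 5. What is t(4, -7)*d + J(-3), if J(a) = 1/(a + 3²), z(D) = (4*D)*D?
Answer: -4553/6 ≈ -758.83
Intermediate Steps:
z(D) = 4*D²
t(A, n) = -5 + A*n
J(a) = 1/(9 + a) (J(a) = 1/(a + 9) = 1/(9 + a))
d = 23 (d = 4*0² + 23 = 4*0 + 23 = 0 + 23 = 23)
t(4, -7)*d + J(-3) = (-5 + 4*(-7))*23 + 1/(9 - 3) = (-5 - 28)*23 + 1/6 = -33*23 + ⅙ = -759 + ⅙ = -4553/6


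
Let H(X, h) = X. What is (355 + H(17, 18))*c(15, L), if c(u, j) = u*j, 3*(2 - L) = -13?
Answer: 35340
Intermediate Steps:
L = 19/3 (L = 2 - 1/3*(-13) = 2 + 13/3 = 19/3 ≈ 6.3333)
c(u, j) = j*u
(355 + H(17, 18))*c(15, L) = (355 + 17)*((19/3)*15) = 372*95 = 35340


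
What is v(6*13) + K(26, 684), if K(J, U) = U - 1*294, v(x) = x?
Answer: 468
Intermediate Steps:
K(J, U) = -294 + U (K(J, U) = U - 294 = -294 + U)
v(6*13) + K(26, 684) = 6*13 + (-294 + 684) = 78 + 390 = 468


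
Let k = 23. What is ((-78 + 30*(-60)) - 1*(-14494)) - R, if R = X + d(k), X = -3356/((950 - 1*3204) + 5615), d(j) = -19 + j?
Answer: 42392288/3361 ≈ 12613.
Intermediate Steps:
X = -3356/3361 (X = -3356/((950 - 3204) + 5615) = -3356/(-2254 + 5615) = -3356/3361 ≈ -0.99851)
R = 10088/3361 (R = -3356/3361 + (-19 + 23) = -3356/3361 + 4 = 10088/3361 ≈ 3.0015)
((-78 + 30*(-60)) - 1*(-14494)) - R = ((-78 + 30*(-60)) - 1*(-14494)) - 1*10088/3361 = ((-78 - 1800) + 14494) - 10088/3361 = (-1878 + 14494) - 10088/3361 = 12616 - 10088/3361 = 42392288/3361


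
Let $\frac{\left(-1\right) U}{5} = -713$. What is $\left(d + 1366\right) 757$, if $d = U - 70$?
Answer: $3679777$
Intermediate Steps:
$U = 3565$ ($U = \left(-5\right) \left(-713\right) = 3565$)
$d = 3495$ ($d = 3565 - 70 = 3495$)
$\left(d + 1366\right) 757 = \left(3495 + 1366\right) 757 = 4861 \cdot 757 = 3679777$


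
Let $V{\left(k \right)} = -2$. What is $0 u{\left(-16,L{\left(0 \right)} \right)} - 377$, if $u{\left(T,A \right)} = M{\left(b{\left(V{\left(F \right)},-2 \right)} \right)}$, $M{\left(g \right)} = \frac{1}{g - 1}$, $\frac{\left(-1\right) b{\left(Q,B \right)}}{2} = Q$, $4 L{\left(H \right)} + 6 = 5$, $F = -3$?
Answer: $-377$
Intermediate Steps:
$L{\left(H \right)} = - \frac{1}{4}$ ($L{\left(H \right)} = - \frac{3}{2} + \frac{1}{4} \cdot 5 = - \frac{3}{2} + \frac{5}{4} = - \frac{1}{4}$)
$b{\left(Q,B \right)} = - 2 Q$
$M{\left(g \right)} = \frac{1}{-1 + g}$
$u{\left(T,A \right)} = \frac{1}{3}$ ($u{\left(T,A \right)} = \frac{1}{-1 - -4} = \frac{1}{-1 + 4} = \frac{1}{3}$)
$0 u{\left(-16,L{\left(0 \right)} \right)} - 377 = 0 \cdot \frac{1}{3} - 377 = 0 - 377 = -377$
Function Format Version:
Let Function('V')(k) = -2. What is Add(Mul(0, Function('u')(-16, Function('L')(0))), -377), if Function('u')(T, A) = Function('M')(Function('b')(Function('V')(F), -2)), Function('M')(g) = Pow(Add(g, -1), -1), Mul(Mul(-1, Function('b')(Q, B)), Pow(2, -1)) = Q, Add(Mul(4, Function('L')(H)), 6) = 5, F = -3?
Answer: -377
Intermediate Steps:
Function('L')(H) = Rational(-1, 4) (Function('L')(H) = Add(Rational(-3, 2), Mul(Rational(1, 4), 5)) = Add(Rational(-3, 2), Rational(5, 4)) = Rational(-1, 4))
Function('b')(Q, B) = Mul(-2, Q)
Function('M')(g) = Pow(Add(-1, g), -1)
Function('u')(T, A) = Rational(1, 3) (Function('u')(T, A) = Pow(Add(-1, Mul(-2, -2)), -1) = Pow(Add(-1, 4), -1) = Pow(3, -1) = Rational(1, 3))
Add(Mul(0, Function('u')(-16, Function('L')(0))), -377) = Add(Mul(0, Rational(1, 3)), -377) = Add(0, -377) = -377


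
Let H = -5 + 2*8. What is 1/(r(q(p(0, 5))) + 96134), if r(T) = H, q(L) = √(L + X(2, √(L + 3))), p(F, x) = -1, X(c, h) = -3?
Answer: 1/96145 ≈ 1.0401e-5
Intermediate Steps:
q(L) = √(-3 + L) (q(L) = √(L - 3) = √(-3 + L))
H = 11 (H = -5 + 16 = 11)
r(T) = 11
1/(r(q(p(0, 5))) + 96134) = 1/(11 + 96134) = 1/96145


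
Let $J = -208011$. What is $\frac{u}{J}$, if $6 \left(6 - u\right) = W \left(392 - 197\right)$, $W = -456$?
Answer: $- \frac{4942}{69337} \approx -0.071275$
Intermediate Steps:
$u = 14826$ ($u = 6 - \frac{\left(-456\right) \left(392 - 197\right)}{6} = 6 - \frac{\left(-456\right) 195}{6} = 6 - -14820 = 6 + 14820 = 14826$)
$\frac{u}{J} = \frac{14826}{-208011} = 14826 \left(- \frac{1}{208011}\right) = - \frac{4942}{69337}$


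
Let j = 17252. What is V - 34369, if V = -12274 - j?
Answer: -63895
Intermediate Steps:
V = -29526 (V = -12274 - 1*17252 = -12274 - 17252 = -29526)
V - 34369 = -29526 - 34369 = -63895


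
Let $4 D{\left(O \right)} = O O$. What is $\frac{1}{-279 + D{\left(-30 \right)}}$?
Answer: $- \frac{1}{54} \approx -0.018519$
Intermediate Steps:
$D{\left(O \right)} = \frac{O^{2}}{4}$ ($D{\left(O \right)} = \frac{O O}{4} = \frac{O^{2}}{4}$)
$\frac{1}{-279 + D{\left(-30 \right)}} = \frac{1}{-279 + \frac{\left(-30\right)^{2}}{4}} = \frac{1}{-279 + \frac{1}{4} \cdot 900} = \frac{1}{-279 + 225} = \frac{1}{-54} = - \frac{1}{54}$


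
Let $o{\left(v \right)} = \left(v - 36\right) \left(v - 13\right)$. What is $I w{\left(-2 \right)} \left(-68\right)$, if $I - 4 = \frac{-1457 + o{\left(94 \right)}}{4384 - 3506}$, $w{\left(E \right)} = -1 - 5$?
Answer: $\frac{1377612}{439} \approx 3138.1$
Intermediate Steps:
$w{\left(E \right)} = -6$
$o{\left(v \right)} = \left(-36 + v\right) \left(-13 + v\right)$
$I = \frac{6753}{878}$ ($I = 4 + \frac{-1457 + \left(468 + 94^{2} - 4606\right)}{4384 - 3506} = 4 + \frac{-1457 + \left(468 + 8836 - 4606\right)}{878} = 4 + \left(-1457 + 4698\right) \frac{1}{878} = 4 + 3241 \cdot \frac{1}{878} = 4 + \frac{3241}{878} = \frac{6753}{878} \approx 7.6913$)
$I w{\left(-2 \right)} \left(-68\right) = \frac{6753 \left(\left(-6\right) \left(-68\right)\right)}{878} = \frac{6753}{878} \cdot 408 = \frac{1377612}{439}$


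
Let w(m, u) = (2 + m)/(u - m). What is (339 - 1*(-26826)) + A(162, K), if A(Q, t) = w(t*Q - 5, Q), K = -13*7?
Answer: 404988240/14909 ≈ 27164.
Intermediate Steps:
w(m, u) = (2 + m)/(u - m)
K = -91
A(Q, t) = (-3 + Q*t)/(5 + Q - Q*t) (A(Q, t) = (2 + (t*Q - 5))/(Q - (t*Q - 5)) = (2 + (Q*t - 5))/(Q - (Q*t - 5)) = (2 + (-5 + Q*t))/(Q - (-5 + Q*t)) = (-3 + Q*t)/(Q + (5 - Q*t)) = (-3 + Q*t)/(5 + Q - Q*t))
(339 - 1*(-26826)) + A(162, K) = (339 - 1*(-26826)) + (-3 + 162*(-91))/(5 + 162 - 1*162*(-91)) = (339 + 26826) + (-3 - 14742)/(5 + 162 + 14742) = 27165 - 14745/14909 = 404988240/14909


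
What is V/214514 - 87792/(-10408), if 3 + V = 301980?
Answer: 2746948713/279082714 ≈ 9.8428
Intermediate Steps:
V = 301977 (V = -3 + 301980 = 301977)
V/214514 - 87792/(-10408) = 301977/214514 - 87792/(-10408) = 301977*(1/214514) - 87792*(-1/10408) = 301977/214514 + 10974/1301 = 2746948713/279082714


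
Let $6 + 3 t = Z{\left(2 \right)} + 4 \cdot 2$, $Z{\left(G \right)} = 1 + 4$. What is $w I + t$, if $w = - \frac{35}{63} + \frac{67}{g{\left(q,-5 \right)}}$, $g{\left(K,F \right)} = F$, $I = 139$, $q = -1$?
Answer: $- \frac{87187}{45} \approx -1937.5$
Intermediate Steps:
$Z{\left(G \right)} = 5$
$t = \frac{7}{3}$ ($t = -2 + \frac{5 + 4 \cdot 2}{3} = -2 + \frac{5 + 8}{3} = -2 + \frac{1}{3} \cdot 13 = -2 + \frac{13}{3} = \frac{7}{3} \approx 2.3333$)
$w = - \frac{628}{45}$ ($w = - \frac{35}{63} + \frac{67}{-5} = \left(-35\right) \frac{1}{63} + 67 \left(- \frac{1}{5}\right) = - \frac{5}{9} - \frac{67}{5} = - \frac{628}{45} \approx -13.956$)
$w I + t = \left(- \frac{628}{45}\right) 139 + \frac{7}{3} = - \frac{87292}{45} + \frac{7}{3} = - \frac{87187}{45}$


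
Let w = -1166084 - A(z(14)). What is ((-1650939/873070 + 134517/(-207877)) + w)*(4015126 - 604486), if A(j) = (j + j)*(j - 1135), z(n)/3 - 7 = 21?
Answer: -61251301622913138836712/18149117239 ≈ -3.3749e+12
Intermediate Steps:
z(n) = 84 (z(n) = 21 + 3*21 = 21 + 63 = 84)
A(j) = 2*j*(-1135 + j) (A(j) = (2*j)*(-1135 + j) = 2*j*(-1135 + j))
w = -989516 (w = -1166084 - 2*84*(-1135 + 84) = -1166084 - 2*84*(-1051) = -1166084 - 1*(-176568) = -1166084 + 176568 = -989516)
((-1650939/873070 + 134517/(-207877)) + w)*(4015126 - 604486) = ((-1650939/873070 + 134517/(-207877)) - 989516)*(4015126 - 604486) = ((-1650939*1/873070 + 134517*(-1/207877)) - 989516)*3410640 = ((-1650939/873070 - 134517/207877) - 989516)*3410640 = (-460635003693/181491172390 - 989516)*3410640 = -179588879573666933/181491172390*3410640 = -61251301622913138836712/18149117239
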